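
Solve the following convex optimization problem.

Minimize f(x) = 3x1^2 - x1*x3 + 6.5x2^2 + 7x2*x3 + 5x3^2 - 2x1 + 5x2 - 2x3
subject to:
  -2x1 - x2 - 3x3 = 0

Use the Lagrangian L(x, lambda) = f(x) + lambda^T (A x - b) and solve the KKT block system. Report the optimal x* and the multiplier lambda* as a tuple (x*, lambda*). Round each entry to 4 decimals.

Form the Lagrangian:
  L(x, lambda) = (1/2) x^T Q x + c^T x + lambda^T (A x - b)
Stationarity (grad_x L = 0): Q x + c + A^T lambda = 0.
Primal feasibility: A x = b.

This gives the KKT block system:
  [ Q   A^T ] [ x     ]   [-c ]
  [ A    0  ] [ lambda ] = [ b ]

Solving the linear system:
  x*      = (-0.0531, -0.6119, 0.2393)
  lambda* = (-1.2789)
  f(x*)   = -1.7159

x* = (-0.0531, -0.6119, 0.2393), lambda* = (-1.2789)


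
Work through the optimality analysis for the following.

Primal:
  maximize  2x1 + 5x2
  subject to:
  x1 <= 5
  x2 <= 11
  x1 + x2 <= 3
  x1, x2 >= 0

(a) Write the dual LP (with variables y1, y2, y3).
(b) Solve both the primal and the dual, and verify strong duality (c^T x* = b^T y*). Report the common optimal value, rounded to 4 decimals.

The standard primal-dual pair for 'max c^T x s.t. A x <= b, x >= 0' is:
  Dual:  min b^T y  s.t.  A^T y >= c,  y >= 0.

So the dual LP is:
  minimize  5y1 + 11y2 + 3y3
  subject to:
    y1 + y3 >= 2
    y2 + y3 >= 5
    y1, y2, y3 >= 0

Solving the primal: x* = (0, 3).
  primal value c^T x* = 15.
Solving the dual: y* = (0, 0, 5).
  dual value b^T y* = 15.
Strong duality: c^T x* = b^T y*. Confirmed.

15


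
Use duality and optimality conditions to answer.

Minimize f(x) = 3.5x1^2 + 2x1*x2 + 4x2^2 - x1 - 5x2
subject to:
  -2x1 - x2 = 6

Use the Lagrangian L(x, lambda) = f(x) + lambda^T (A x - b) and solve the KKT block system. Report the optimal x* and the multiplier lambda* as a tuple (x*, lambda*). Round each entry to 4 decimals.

Form the Lagrangian:
  L(x, lambda) = (1/2) x^T Q x + c^T x + lambda^T (A x - b)
Stationarity (grad_x L = 0): Q x + c + A^T lambda = 0.
Primal feasibility: A x = b.

This gives the KKT block system:
  [ Q   A^T ] [ x     ]   [-c ]
  [ A    0  ] [ lambda ] = [ b ]

Solving the linear system:
  x*      = (-3, 0)
  lambda* = (-11)
  f(x*)   = 34.5

x* = (-3, 0), lambda* = (-11)


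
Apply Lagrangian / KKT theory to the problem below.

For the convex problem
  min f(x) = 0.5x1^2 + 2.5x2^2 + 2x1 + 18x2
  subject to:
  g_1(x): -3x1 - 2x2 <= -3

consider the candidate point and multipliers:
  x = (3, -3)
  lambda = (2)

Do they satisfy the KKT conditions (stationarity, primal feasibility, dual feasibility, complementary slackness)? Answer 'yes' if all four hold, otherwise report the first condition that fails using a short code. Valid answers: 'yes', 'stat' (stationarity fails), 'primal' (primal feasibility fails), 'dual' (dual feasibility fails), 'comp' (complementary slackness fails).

Gradient of f: grad f(x) = Q x + c = (5, 3)
Constraint values g_i(x) = a_i^T x - b_i:
  g_1((3, -3)) = 0
Stationarity residual: grad f(x) + sum_i lambda_i a_i = (-1, -1)
  -> stationarity FAILS
Primal feasibility (all g_i <= 0): OK
Dual feasibility (all lambda_i >= 0): OK
Complementary slackness (lambda_i * g_i(x) = 0 for all i): OK

Verdict: the first failing condition is stationarity -> stat.

stat


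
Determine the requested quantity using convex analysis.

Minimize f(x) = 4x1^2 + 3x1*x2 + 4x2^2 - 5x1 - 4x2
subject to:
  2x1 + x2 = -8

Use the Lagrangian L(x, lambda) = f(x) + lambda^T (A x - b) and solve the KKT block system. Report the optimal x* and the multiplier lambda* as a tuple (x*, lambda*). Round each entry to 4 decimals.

Form the Lagrangian:
  L(x, lambda) = (1/2) x^T Q x + c^T x + lambda^T (A x - b)
Stationarity (grad_x L = 0): Q x + c + A^T lambda = 0.
Primal feasibility: A x = b.

This gives the KKT block system:
  [ Q   A^T ] [ x     ]   [-c ]
  [ A    0  ] [ lambda ] = [ b ]

Solving the linear system:
  x*      = (-3.8214, -0.3571)
  lambda* = (18.3214)
  f(x*)   = 83.5536

x* = (-3.8214, -0.3571), lambda* = (18.3214)


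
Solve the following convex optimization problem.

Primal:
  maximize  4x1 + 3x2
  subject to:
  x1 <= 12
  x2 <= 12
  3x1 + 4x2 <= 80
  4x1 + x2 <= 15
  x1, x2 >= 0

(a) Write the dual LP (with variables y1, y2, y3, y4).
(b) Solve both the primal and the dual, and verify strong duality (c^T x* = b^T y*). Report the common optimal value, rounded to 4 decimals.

The standard primal-dual pair for 'max c^T x s.t. A x <= b, x >= 0' is:
  Dual:  min b^T y  s.t.  A^T y >= c,  y >= 0.

So the dual LP is:
  minimize  12y1 + 12y2 + 80y3 + 15y4
  subject to:
    y1 + 3y3 + 4y4 >= 4
    y2 + 4y3 + y4 >= 3
    y1, y2, y3, y4 >= 0

Solving the primal: x* = (0.75, 12).
  primal value c^T x* = 39.
Solving the dual: y* = (0, 2, 0, 1).
  dual value b^T y* = 39.
Strong duality: c^T x* = b^T y*. Confirmed.

39


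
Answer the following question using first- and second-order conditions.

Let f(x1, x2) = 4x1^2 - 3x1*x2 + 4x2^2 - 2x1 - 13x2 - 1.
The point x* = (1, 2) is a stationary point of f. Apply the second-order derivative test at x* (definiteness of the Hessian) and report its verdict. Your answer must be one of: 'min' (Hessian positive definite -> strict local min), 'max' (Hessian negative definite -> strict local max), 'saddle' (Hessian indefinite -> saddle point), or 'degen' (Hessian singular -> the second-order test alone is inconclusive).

Compute the Hessian H = grad^2 f:
  H = [[8, -3], [-3, 8]]
Verify stationarity: grad f(x*) = H x* + g = (0, 0).
Eigenvalues of H: 5, 11.
Both eigenvalues > 0, so H is positive definite -> x* is a strict local min.

min


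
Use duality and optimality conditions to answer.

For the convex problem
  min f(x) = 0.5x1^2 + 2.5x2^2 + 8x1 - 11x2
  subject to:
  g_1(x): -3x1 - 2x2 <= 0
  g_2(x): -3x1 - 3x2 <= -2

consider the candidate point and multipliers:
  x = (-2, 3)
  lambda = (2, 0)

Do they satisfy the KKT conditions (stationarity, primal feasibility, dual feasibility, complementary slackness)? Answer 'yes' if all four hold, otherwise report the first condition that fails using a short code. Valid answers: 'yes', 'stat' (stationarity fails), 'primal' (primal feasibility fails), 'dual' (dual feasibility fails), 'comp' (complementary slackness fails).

Gradient of f: grad f(x) = Q x + c = (6, 4)
Constraint values g_i(x) = a_i^T x - b_i:
  g_1((-2, 3)) = 0
  g_2((-2, 3)) = -1
Stationarity residual: grad f(x) + sum_i lambda_i a_i = (0, 0)
  -> stationarity OK
Primal feasibility (all g_i <= 0): OK
Dual feasibility (all lambda_i >= 0): OK
Complementary slackness (lambda_i * g_i(x) = 0 for all i): OK

Verdict: yes, KKT holds.

yes


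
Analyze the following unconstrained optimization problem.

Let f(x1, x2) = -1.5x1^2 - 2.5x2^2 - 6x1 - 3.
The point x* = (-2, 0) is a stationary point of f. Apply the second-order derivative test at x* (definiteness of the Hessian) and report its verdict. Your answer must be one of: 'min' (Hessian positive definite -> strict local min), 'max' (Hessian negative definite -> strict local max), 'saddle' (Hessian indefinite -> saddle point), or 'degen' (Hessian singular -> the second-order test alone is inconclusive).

Compute the Hessian H = grad^2 f:
  H = [[-3, 0], [0, -5]]
Verify stationarity: grad f(x*) = H x* + g = (0, 0).
Eigenvalues of H: -5, -3.
Both eigenvalues < 0, so H is negative definite -> x* is a strict local max.

max


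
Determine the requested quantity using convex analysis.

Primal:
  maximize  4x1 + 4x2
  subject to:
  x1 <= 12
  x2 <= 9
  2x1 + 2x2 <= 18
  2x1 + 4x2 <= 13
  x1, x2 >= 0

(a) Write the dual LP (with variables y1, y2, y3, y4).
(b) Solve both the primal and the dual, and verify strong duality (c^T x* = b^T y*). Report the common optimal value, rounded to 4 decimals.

The standard primal-dual pair for 'max c^T x s.t. A x <= b, x >= 0' is:
  Dual:  min b^T y  s.t.  A^T y >= c,  y >= 0.

So the dual LP is:
  minimize  12y1 + 9y2 + 18y3 + 13y4
  subject to:
    y1 + 2y3 + 2y4 >= 4
    y2 + 2y3 + 4y4 >= 4
    y1, y2, y3, y4 >= 0

Solving the primal: x* = (6.5, 0).
  primal value c^T x* = 26.
Solving the dual: y* = (0, 0, 0, 2).
  dual value b^T y* = 26.
Strong duality: c^T x* = b^T y*. Confirmed.

26


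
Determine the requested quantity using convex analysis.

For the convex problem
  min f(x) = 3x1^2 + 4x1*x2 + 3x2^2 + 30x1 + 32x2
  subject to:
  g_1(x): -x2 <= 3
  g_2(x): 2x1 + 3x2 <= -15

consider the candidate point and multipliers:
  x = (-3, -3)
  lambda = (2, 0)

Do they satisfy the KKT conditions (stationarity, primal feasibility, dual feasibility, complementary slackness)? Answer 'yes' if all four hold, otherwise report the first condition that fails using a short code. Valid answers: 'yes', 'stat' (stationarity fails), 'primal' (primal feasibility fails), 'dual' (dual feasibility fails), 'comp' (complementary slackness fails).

Gradient of f: grad f(x) = Q x + c = (0, 2)
Constraint values g_i(x) = a_i^T x - b_i:
  g_1((-3, -3)) = 0
  g_2((-3, -3)) = 0
Stationarity residual: grad f(x) + sum_i lambda_i a_i = (0, 0)
  -> stationarity OK
Primal feasibility (all g_i <= 0): OK
Dual feasibility (all lambda_i >= 0): OK
Complementary slackness (lambda_i * g_i(x) = 0 for all i): OK

Verdict: yes, KKT holds.

yes


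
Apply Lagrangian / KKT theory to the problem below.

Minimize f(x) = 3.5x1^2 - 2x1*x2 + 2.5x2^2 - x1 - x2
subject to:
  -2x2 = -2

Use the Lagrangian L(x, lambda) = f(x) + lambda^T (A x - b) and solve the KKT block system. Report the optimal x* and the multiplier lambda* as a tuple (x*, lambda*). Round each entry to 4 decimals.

Form the Lagrangian:
  L(x, lambda) = (1/2) x^T Q x + c^T x + lambda^T (A x - b)
Stationarity (grad_x L = 0): Q x + c + A^T lambda = 0.
Primal feasibility: A x = b.

This gives the KKT block system:
  [ Q   A^T ] [ x     ]   [-c ]
  [ A    0  ] [ lambda ] = [ b ]

Solving the linear system:
  x*      = (0.4286, 1)
  lambda* = (1.5714)
  f(x*)   = 0.8571

x* = (0.4286, 1), lambda* = (1.5714)


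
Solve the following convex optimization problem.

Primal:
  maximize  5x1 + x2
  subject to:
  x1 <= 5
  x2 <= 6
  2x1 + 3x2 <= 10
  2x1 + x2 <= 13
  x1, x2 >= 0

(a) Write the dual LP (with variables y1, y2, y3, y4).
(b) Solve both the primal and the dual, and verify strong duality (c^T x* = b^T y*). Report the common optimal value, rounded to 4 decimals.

The standard primal-dual pair for 'max c^T x s.t. A x <= b, x >= 0' is:
  Dual:  min b^T y  s.t.  A^T y >= c,  y >= 0.

So the dual LP is:
  minimize  5y1 + 6y2 + 10y3 + 13y4
  subject to:
    y1 + 2y3 + 2y4 >= 5
    y2 + 3y3 + y4 >= 1
    y1, y2, y3, y4 >= 0

Solving the primal: x* = (5, 0).
  primal value c^T x* = 25.
Solving the dual: y* = (4.3333, 0, 0.3333, 0).
  dual value b^T y* = 25.
Strong duality: c^T x* = b^T y*. Confirmed.

25


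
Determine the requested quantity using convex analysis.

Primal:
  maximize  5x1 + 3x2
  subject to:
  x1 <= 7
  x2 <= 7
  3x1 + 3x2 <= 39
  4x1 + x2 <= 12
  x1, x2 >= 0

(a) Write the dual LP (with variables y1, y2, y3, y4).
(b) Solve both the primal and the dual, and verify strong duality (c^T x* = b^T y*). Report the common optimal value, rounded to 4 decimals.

The standard primal-dual pair for 'max c^T x s.t. A x <= b, x >= 0' is:
  Dual:  min b^T y  s.t.  A^T y >= c,  y >= 0.

So the dual LP is:
  minimize  7y1 + 7y2 + 39y3 + 12y4
  subject to:
    y1 + 3y3 + 4y4 >= 5
    y2 + 3y3 + y4 >= 3
    y1, y2, y3, y4 >= 0

Solving the primal: x* = (1.25, 7).
  primal value c^T x* = 27.25.
Solving the dual: y* = (0, 1.75, 0, 1.25).
  dual value b^T y* = 27.25.
Strong duality: c^T x* = b^T y*. Confirmed.

27.25


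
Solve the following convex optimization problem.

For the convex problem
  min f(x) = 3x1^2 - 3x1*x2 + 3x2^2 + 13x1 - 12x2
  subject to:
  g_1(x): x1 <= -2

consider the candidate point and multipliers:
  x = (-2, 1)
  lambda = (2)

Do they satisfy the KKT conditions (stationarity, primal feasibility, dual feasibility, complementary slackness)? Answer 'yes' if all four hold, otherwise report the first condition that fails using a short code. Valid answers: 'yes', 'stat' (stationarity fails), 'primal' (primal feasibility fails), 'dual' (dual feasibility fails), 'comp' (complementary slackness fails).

Gradient of f: grad f(x) = Q x + c = (-2, 0)
Constraint values g_i(x) = a_i^T x - b_i:
  g_1((-2, 1)) = 0
Stationarity residual: grad f(x) + sum_i lambda_i a_i = (0, 0)
  -> stationarity OK
Primal feasibility (all g_i <= 0): OK
Dual feasibility (all lambda_i >= 0): OK
Complementary slackness (lambda_i * g_i(x) = 0 for all i): OK

Verdict: yes, KKT holds.

yes


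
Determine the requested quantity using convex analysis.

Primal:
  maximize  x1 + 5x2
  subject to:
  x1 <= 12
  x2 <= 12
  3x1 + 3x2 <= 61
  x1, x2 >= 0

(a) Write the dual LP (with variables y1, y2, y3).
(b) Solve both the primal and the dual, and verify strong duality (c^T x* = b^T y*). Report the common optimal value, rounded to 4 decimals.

The standard primal-dual pair for 'max c^T x s.t. A x <= b, x >= 0' is:
  Dual:  min b^T y  s.t.  A^T y >= c,  y >= 0.

So the dual LP is:
  minimize  12y1 + 12y2 + 61y3
  subject to:
    y1 + 3y3 >= 1
    y2 + 3y3 >= 5
    y1, y2, y3 >= 0

Solving the primal: x* = (8.3333, 12).
  primal value c^T x* = 68.3333.
Solving the dual: y* = (0, 4, 0.3333).
  dual value b^T y* = 68.3333.
Strong duality: c^T x* = b^T y*. Confirmed.

68.3333


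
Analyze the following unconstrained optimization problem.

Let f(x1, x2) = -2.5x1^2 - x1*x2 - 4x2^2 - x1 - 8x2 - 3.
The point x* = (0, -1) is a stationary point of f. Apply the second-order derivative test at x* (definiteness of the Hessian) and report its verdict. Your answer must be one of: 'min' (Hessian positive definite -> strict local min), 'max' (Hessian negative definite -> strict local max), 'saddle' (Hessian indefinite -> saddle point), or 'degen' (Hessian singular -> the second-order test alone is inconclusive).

Compute the Hessian H = grad^2 f:
  H = [[-5, -1], [-1, -8]]
Verify stationarity: grad f(x*) = H x* + g = (0, 0).
Eigenvalues of H: -8.3028, -4.6972.
Both eigenvalues < 0, so H is negative definite -> x* is a strict local max.

max


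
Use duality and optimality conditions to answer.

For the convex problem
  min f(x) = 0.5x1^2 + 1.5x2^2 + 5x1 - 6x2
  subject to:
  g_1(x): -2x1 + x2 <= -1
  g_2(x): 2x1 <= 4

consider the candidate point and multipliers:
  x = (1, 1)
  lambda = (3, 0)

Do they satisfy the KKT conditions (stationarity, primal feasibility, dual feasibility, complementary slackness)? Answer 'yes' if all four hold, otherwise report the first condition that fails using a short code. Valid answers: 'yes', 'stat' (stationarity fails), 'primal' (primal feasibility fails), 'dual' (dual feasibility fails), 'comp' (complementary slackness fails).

Gradient of f: grad f(x) = Q x + c = (6, -3)
Constraint values g_i(x) = a_i^T x - b_i:
  g_1((1, 1)) = 0
  g_2((1, 1)) = -2
Stationarity residual: grad f(x) + sum_i lambda_i a_i = (0, 0)
  -> stationarity OK
Primal feasibility (all g_i <= 0): OK
Dual feasibility (all lambda_i >= 0): OK
Complementary slackness (lambda_i * g_i(x) = 0 for all i): OK

Verdict: yes, KKT holds.

yes


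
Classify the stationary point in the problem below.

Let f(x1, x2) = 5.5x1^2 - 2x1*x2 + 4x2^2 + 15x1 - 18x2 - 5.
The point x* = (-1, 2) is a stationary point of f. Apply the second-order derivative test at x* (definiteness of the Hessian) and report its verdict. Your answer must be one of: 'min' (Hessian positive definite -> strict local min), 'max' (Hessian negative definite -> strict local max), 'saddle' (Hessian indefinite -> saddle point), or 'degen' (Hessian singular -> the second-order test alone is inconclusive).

Compute the Hessian H = grad^2 f:
  H = [[11, -2], [-2, 8]]
Verify stationarity: grad f(x*) = H x* + g = (0, 0).
Eigenvalues of H: 7, 12.
Both eigenvalues > 0, so H is positive definite -> x* is a strict local min.

min


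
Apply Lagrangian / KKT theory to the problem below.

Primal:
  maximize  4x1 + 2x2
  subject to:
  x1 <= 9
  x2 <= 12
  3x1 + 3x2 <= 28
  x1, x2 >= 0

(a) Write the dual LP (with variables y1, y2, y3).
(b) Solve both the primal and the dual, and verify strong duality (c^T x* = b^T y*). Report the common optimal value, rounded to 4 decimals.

The standard primal-dual pair for 'max c^T x s.t. A x <= b, x >= 0' is:
  Dual:  min b^T y  s.t.  A^T y >= c,  y >= 0.

So the dual LP is:
  minimize  9y1 + 12y2 + 28y3
  subject to:
    y1 + 3y3 >= 4
    y2 + 3y3 >= 2
    y1, y2, y3 >= 0

Solving the primal: x* = (9, 0.3333).
  primal value c^T x* = 36.6667.
Solving the dual: y* = (2, 0, 0.6667).
  dual value b^T y* = 36.6667.
Strong duality: c^T x* = b^T y*. Confirmed.

36.6667


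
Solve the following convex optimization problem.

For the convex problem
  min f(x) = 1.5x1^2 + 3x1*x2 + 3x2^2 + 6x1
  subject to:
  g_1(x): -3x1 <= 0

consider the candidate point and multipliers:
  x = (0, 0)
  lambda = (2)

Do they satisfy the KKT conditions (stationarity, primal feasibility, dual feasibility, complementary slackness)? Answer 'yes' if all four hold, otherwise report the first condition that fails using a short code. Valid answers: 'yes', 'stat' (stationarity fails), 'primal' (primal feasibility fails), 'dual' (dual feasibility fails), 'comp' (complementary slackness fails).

Gradient of f: grad f(x) = Q x + c = (6, 0)
Constraint values g_i(x) = a_i^T x - b_i:
  g_1((0, 0)) = 0
Stationarity residual: grad f(x) + sum_i lambda_i a_i = (0, 0)
  -> stationarity OK
Primal feasibility (all g_i <= 0): OK
Dual feasibility (all lambda_i >= 0): OK
Complementary slackness (lambda_i * g_i(x) = 0 for all i): OK

Verdict: yes, KKT holds.

yes


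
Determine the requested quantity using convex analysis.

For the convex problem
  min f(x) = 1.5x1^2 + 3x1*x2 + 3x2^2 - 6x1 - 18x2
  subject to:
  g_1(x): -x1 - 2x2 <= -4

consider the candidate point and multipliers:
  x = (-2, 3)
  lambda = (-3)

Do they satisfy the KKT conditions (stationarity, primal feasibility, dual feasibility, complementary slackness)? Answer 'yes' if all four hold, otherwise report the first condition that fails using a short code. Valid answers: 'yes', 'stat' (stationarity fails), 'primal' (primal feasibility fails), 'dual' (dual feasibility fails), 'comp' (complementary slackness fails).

Gradient of f: grad f(x) = Q x + c = (-3, -6)
Constraint values g_i(x) = a_i^T x - b_i:
  g_1((-2, 3)) = 0
Stationarity residual: grad f(x) + sum_i lambda_i a_i = (0, 0)
  -> stationarity OK
Primal feasibility (all g_i <= 0): OK
Dual feasibility (all lambda_i >= 0): FAILS
Complementary slackness (lambda_i * g_i(x) = 0 for all i): OK

Verdict: the first failing condition is dual_feasibility -> dual.

dual


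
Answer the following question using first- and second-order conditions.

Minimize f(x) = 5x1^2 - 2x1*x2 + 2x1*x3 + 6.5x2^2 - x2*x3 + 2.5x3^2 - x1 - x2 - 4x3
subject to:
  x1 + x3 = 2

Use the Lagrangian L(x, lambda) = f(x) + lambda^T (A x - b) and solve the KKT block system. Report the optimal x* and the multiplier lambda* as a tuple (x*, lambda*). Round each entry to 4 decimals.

Form the Lagrangian:
  L(x, lambda) = (1/2) x^T Q x + c^T x + lambda^T (A x - b)
Stationarity (grad_x L = 0): Q x + c + A^T lambda = 0.
Primal feasibility: A x = b.

This gives the KKT block system:
  [ Q   A^T ] [ x     ]   [-c ]
  [ A    0  ] [ lambda ] = [ b ]

Solving the linear system:
  x*      = (0.2958, 0.2535, 1.7042)
  lambda* = (-4.8592)
  f(x*)   = 1.1761

x* = (0.2958, 0.2535, 1.7042), lambda* = (-4.8592)


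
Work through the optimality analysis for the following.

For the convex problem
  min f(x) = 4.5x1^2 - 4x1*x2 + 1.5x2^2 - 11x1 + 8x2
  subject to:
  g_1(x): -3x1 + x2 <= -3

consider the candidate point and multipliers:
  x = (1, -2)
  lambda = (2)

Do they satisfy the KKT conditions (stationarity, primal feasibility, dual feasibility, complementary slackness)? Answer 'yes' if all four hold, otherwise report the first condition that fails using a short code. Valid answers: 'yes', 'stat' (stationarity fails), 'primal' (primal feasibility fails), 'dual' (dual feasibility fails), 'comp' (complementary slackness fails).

Gradient of f: grad f(x) = Q x + c = (6, -2)
Constraint values g_i(x) = a_i^T x - b_i:
  g_1((1, -2)) = -2
Stationarity residual: grad f(x) + sum_i lambda_i a_i = (0, 0)
  -> stationarity OK
Primal feasibility (all g_i <= 0): OK
Dual feasibility (all lambda_i >= 0): OK
Complementary slackness (lambda_i * g_i(x) = 0 for all i): FAILS

Verdict: the first failing condition is complementary_slackness -> comp.

comp


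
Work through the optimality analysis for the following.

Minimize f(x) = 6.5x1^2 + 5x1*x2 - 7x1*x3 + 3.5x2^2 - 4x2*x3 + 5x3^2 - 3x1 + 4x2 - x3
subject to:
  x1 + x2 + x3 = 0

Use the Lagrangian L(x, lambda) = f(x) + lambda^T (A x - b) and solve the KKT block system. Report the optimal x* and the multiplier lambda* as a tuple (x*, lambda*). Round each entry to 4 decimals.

Form the Lagrangian:
  L(x, lambda) = (1/2) x^T Q x + c^T x + lambda^T (A x - b)
Stationarity (grad_x L = 0): Q x + c + A^T lambda = 0.
Primal feasibility: A x = b.

This gives the KKT block system:
  [ Q   A^T ] [ x     ]   [-c ]
  [ A    0  ] [ lambda ] = [ b ]

Solving the linear system:
  x*      = (0.7229, -0.9518, 0.2289)
  lambda* = (-0.0361)
  f(x*)   = -3.1024

x* = (0.7229, -0.9518, 0.2289), lambda* = (-0.0361)


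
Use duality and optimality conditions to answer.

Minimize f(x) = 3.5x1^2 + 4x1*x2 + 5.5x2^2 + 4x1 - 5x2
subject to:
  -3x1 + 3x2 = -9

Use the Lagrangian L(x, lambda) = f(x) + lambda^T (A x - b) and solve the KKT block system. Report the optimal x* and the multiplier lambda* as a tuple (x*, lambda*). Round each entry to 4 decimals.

Form the Lagrangian:
  L(x, lambda) = (1/2) x^T Q x + c^T x + lambda^T (A x - b)
Stationarity (grad_x L = 0): Q x + c + A^T lambda = 0.
Primal feasibility: A x = b.

This gives the KKT block system:
  [ Q   A^T ] [ x     ]   [-c ]
  [ A    0  ] [ lambda ] = [ b ]

Solving the linear system:
  x*      = (1.7692, -1.2308)
  lambda* = (3.8205)
  f(x*)   = 23.8077

x* = (1.7692, -1.2308), lambda* = (3.8205)


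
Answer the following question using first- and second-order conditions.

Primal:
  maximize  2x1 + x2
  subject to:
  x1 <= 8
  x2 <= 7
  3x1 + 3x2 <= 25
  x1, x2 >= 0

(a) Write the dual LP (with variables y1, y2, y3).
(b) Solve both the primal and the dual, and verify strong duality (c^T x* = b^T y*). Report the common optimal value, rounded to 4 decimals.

The standard primal-dual pair for 'max c^T x s.t. A x <= b, x >= 0' is:
  Dual:  min b^T y  s.t.  A^T y >= c,  y >= 0.

So the dual LP is:
  minimize  8y1 + 7y2 + 25y3
  subject to:
    y1 + 3y3 >= 2
    y2 + 3y3 >= 1
    y1, y2, y3 >= 0

Solving the primal: x* = (8, 0.3333).
  primal value c^T x* = 16.3333.
Solving the dual: y* = (1, 0, 0.3333).
  dual value b^T y* = 16.3333.
Strong duality: c^T x* = b^T y*. Confirmed.

16.3333


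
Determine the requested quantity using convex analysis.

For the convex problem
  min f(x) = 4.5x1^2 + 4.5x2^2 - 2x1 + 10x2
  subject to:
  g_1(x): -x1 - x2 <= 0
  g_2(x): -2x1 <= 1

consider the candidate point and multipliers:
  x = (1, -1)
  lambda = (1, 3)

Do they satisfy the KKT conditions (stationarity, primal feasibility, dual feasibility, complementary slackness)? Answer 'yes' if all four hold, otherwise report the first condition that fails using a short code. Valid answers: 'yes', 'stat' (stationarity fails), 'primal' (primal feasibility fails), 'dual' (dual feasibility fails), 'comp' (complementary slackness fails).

Gradient of f: grad f(x) = Q x + c = (7, 1)
Constraint values g_i(x) = a_i^T x - b_i:
  g_1((1, -1)) = 0
  g_2((1, -1)) = -3
Stationarity residual: grad f(x) + sum_i lambda_i a_i = (0, 0)
  -> stationarity OK
Primal feasibility (all g_i <= 0): OK
Dual feasibility (all lambda_i >= 0): OK
Complementary slackness (lambda_i * g_i(x) = 0 for all i): FAILS

Verdict: the first failing condition is complementary_slackness -> comp.

comp


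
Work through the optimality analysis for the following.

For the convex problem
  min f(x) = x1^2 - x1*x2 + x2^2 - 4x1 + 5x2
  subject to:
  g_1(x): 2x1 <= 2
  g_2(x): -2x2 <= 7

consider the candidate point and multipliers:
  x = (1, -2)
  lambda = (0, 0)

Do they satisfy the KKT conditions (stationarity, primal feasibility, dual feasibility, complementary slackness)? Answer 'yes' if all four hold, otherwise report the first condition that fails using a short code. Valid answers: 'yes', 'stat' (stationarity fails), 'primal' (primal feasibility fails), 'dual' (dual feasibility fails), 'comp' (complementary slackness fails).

Gradient of f: grad f(x) = Q x + c = (0, 0)
Constraint values g_i(x) = a_i^T x - b_i:
  g_1((1, -2)) = 0
  g_2((1, -2)) = -3
Stationarity residual: grad f(x) + sum_i lambda_i a_i = (0, 0)
  -> stationarity OK
Primal feasibility (all g_i <= 0): OK
Dual feasibility (all lambda_i >= 0): OK
Complementary slackness (lambda_i * g_i(x) = 0 for all i): OK

Verdict: yes, KKT holds.

yes


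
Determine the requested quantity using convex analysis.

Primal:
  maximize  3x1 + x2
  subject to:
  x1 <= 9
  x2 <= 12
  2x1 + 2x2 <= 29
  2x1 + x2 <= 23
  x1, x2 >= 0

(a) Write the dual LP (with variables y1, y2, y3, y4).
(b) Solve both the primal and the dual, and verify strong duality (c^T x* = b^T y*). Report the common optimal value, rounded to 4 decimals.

The standard primal-dual pair for 'max c^T x s.t. A x <= b, x >= 0' is:
  Dual:  min b^T y  s.t.  A^T y >= c,  y >= 0.

So the dual LP is:
  minimize  9y1 + 12y2 + 29y3 + 23y4
  subject to:
    y1 + 2y3 + 2y4 >= 3
    y2 + 2y3 + y4 >= 1
    y1, y2, y3, y4 >= 0

Solving the primal: x* = (9, 5).
  primal value c^T x* = 32.
Solving the dual: y* = (1, 0, 0, 1).
  dual value b^T y* = 32.
Strong duality: c^T x* = b^T y*. Confirmed.

32


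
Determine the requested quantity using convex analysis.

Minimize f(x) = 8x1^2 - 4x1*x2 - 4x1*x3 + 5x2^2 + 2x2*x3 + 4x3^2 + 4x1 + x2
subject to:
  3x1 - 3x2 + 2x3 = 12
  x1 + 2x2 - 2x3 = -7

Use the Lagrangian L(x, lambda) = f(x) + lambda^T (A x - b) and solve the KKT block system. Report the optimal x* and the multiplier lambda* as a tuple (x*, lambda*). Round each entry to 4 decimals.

Form the Lagrangian:
  L(x, lambda) = (1/2) x^T Q x + c^T x + lambda^T (A x - b)
Stationarity (grad_x L = 0): Q x + c + A^T lambda = 0.
Primal feasibility: A x = b.

This gives the KKT block system:
  [ Q   A^T ] [ x     ]   [-c ]
  [ A    0  ] [ lambda ] = [ b ]

Solving the linear system:
  x*      = (0.8099, -1.7602, 2.1447)
  lambda* = (-5.155, 0.0439)
  f(x*)   = 31.8231

x* = (0.8099, -1.7602, 2.1447), lambda* = (-5.155, 0.0439)


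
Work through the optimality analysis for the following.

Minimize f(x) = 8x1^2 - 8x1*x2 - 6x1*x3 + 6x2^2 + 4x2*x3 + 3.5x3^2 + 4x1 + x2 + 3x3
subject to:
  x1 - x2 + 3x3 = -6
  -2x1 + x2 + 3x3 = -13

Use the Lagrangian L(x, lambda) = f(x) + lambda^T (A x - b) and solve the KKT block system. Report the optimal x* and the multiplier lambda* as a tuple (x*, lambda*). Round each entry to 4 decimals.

Form the Lagrangian:
  L(x, lambda) = (1/2) x^T Q x + c^T x + lambda^T (A x - b)
Stationarity (grad_x L = 0): Q x + c + A^T lambda = 0.
Primal feasibility: A x = b.

This gives the KKT block system:
  [ Q   A^T ] [ x     ]   [-c ]
  [ A    0  ] [ lambda ] = [ b ]

Solving the linear system:
  x*      = (1.8249, -0.7627, -2.8625)
  lambda* = (-11.9276, 22.2735)
  f(x*)   = 107.9696

x* = (1.8249, -0.7627, -2.8625), lambda* = (-11.9276, 22.2735)


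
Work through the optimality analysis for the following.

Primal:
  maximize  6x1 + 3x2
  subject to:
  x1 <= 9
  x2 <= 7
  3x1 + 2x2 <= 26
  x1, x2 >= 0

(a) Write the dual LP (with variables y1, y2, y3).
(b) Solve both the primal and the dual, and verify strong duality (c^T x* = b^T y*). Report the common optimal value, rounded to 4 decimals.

The standard primal-dual pair for 'max c^T x s.t. A x <= b, x >= 0' is:
  Dual:  min b^T y  s.t.  A^T y >= c,  y >= 0.

So the dual LP is:
  minimize  9y1 + 7y2 + 26y3
  subject to:
    y1 + 3y3 >= 6
    y2 + 2y3 >= 3
    y1, y2, y3 >= 0

Solving the primal: x* = (8.6667, 0).
  primal value c^T x* = 52.
Solving the dual: y* = (0, 0, 2).
  dual value b^T y* = 52.
Strong duality: c^T x* = b^T y*. Confirmed.

52


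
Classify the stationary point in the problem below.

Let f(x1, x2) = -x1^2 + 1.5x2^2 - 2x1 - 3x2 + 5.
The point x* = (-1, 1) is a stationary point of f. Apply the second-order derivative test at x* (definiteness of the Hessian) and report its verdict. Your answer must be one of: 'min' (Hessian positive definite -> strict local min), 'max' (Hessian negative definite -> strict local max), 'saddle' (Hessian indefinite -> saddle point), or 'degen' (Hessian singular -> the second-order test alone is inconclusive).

Compute the Hessian H = grad^2 f:
  H = [[-2, 0], [0, 3]]
Verify stationarity: grad f(x*) = H x* + g = (0, 0).
Eigenvalues of H: -2, 3.
Eigenvalues have mixed signs, so H is indefinite -> x* is a saddle point.

saddle


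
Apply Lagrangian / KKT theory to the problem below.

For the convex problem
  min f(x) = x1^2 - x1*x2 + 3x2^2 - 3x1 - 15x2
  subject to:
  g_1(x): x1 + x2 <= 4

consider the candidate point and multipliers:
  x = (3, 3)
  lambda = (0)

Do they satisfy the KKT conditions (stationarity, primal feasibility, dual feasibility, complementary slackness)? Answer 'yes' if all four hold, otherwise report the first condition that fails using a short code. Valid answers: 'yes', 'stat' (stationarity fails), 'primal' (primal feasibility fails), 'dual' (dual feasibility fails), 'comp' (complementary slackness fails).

Gradient of f: grad f(x) = Q x + c = (0, 0)
Constraint values g_i(x) = a_i^T x - b_i:
  g_1((3, 3)) = 2
Stationarity residual: grad f(x) + sum_i lambda_i a_i = (0, 0)
  -> stationarity OK
Primal feasibility (all g_i <= 0): FAILS
Dual feasibility (all lambda_i >= 0): OK
Complementary slackness (lambda_i * g_i(x) = 0 for all i): OK

Verdict: the first failing condition is primal_feasibility -> primal.

primal


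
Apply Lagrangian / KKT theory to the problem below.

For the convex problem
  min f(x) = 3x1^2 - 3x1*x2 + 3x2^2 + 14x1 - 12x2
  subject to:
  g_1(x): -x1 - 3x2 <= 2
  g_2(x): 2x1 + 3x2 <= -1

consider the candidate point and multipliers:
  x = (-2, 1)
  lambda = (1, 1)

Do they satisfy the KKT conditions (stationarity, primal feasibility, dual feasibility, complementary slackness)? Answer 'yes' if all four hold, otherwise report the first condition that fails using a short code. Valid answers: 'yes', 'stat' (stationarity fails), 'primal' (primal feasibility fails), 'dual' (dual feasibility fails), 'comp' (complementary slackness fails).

Gradient of f: grad f(x) = Q x + c = (-1, 0)
Constraint values g_i(x) = a_i^T x - b_i:
  g_1((-2, 1)) = -3
  g_2((-2, 1)) = 0
Stationarity residual: grad f(x) + sum_i lambda_i a_i = (0, 0)
  -> stationarity OK
Primal feasibility (all g_i <= 0): OK
Dual feasibility (all lambda_i >= 0): OK
Complementary slackness (lambda_i * g_i(x) = 0 for all i): FAILS

Verdict: the first failing condition is complementary_slackness -> comp.

comp


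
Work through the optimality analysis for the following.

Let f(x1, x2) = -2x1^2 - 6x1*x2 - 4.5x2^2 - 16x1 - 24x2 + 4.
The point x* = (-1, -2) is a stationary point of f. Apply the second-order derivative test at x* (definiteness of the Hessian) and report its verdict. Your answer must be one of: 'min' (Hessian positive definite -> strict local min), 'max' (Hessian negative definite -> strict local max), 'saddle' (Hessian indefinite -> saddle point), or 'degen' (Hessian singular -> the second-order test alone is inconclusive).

Compute the Hessian H = grad^2 f:
  H = [[-4, -6], [-6, -9]]
Verify stationarity: grad f(x*) = H x* + g = (0, 0).
Eigenvalues of H: -13, 0.
H has a zero eigenvalue (singular; negative semidefinite but not definite), so H is neither positive definite, negative definite, nor indefinite. The second-order test alone is inconclusive -> degen.
(Indeed, f is constant along the null direction of H through x*, so x* is not a strict local extremum.)

degen


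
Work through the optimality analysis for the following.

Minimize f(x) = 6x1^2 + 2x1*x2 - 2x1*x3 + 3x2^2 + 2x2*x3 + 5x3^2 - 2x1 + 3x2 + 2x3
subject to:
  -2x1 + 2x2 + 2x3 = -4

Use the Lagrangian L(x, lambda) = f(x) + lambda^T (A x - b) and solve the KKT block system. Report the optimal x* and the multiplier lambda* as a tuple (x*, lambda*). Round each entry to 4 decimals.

Form the Lagrangian:
  L(x, lambda) = (1/2) x^T Q x + c^T x + lambda^T (A x - b)
Stationarity (grad_x L = 0): Q x + c + A^T lambda = 0.
Primal feasibility: A x = b.

This gives the KKT block system:
  [ Q   A^T ] [ x     ]   [-c ]
  [ A    0  ] [ lambda ] = [ b ]

Solving the linear system:
  x*      = (0.62, -1.21, -0.17)
  lambda* = (1.68)
  f(x*)   = 0.755

x* = (0.62, -1.21, -0.17), lambda* = (1.68)


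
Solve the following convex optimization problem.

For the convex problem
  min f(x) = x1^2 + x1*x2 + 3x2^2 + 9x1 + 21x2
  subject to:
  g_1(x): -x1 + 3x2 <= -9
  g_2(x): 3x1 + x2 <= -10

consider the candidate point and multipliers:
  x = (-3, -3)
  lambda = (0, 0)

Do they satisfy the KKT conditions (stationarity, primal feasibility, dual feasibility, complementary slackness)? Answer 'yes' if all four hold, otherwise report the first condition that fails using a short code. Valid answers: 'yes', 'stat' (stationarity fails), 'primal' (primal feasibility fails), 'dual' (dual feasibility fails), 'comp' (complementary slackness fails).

Gradient of f: grad f(x) = Q x + c = (0, 0)
Constraint values g_i(x) = a_i^T x - b_i:
  g_1((-3, -3)) = 3
  g_2((-3, -3)) = -2
Stationarity residual: grad f(x) + sum_i lambda_i a_i = (0, 0)
  -> stationarity OK
Primal feasibility (all g_i <= 0): FAILS
Dual feasibility (all lambda_i >= 0): OK
Complementary slackness (lambda_i * g_i(x) = 0 for all i): OK

Verdict: the first failing condition is primal_feasibility -> primal.

primal


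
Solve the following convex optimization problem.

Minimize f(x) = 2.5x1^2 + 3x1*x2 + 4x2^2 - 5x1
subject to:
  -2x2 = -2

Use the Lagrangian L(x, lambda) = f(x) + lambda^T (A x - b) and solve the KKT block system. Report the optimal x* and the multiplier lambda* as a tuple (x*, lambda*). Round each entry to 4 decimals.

Form the Lagrangian:
  L(x, lambda) = (1/2) x^T Q x + c^T x + lambda^T (A x - b)
Stationarity (grad_x L = 0): Q x + c + A^T lambda = 0.
Primal feasibility: A x = b.

This gives the KKT block system:
  [ Q   A^T ] [ x     ]   [-c ]
  [ A    0  ] [ lambda ] = [ b ]

Solving the linear system:
  x*      = (0.4, 1)
  lambda* = (4.6)
  f(x*)   = 3.6

x* = (0.4, 1), lambda* = (4.6)


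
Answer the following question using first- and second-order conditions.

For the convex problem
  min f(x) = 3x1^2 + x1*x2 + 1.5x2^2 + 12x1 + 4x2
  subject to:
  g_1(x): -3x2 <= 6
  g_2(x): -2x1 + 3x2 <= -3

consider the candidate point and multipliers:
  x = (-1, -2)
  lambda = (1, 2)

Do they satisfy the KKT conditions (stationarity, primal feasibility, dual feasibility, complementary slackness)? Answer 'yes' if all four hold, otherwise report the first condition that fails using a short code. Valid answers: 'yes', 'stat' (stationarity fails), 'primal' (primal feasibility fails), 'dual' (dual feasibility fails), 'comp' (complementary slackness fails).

Gradient of f: grad f(x) = Q x + c = (4, -3)
Constraint values g_i(x) = a_i^T x - b_i:
  g_1((-1, -2)) = 0
  g_2((-1, -2)) = -1
Stationarity residual: grad f(x) + sum_i lambda_i a_i = (0, 0)
  -> stationarity OK
Primal feasibility (all g_i <= 0): OK
Dual feasibility (all lambda_i >= 0): OK
Complementary slackness (lambda_i * g_i(x) = 0 for all i): FAILS

Verdict: the first failing condition is complementary_slackness -> comp.

comp


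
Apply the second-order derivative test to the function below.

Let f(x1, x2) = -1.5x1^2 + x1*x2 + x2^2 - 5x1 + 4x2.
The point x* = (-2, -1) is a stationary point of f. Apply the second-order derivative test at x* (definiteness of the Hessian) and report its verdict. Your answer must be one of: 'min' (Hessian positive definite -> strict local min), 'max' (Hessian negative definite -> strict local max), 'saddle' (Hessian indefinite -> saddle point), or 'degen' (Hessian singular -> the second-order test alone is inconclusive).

Compute the Hessian H = grad^2 f:
  H = [[-3, 1], [1, 2]]
Verify stationarity: grad f(x*) = H x* + g = (0, 0).
Eigenvalues of H: -3.1926, 2.1926.
Eigenvalues have mixed signs, so H is indefinite -> x* is a saddle point.

saddle


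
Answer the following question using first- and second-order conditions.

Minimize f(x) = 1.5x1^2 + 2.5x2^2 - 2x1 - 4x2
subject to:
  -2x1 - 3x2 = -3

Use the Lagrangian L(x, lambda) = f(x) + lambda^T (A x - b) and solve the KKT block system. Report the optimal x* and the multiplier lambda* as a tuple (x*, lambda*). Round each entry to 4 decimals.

Form the Lagrangian:
  L(x, lambda) = (1/2) x^T Q x + c^T x + lambda^T (A x - b)
Stationarity (grad_x L = 0): Q x + c + A^T lambda = 0.
Primal feasibility: A x = b.

This gives the KKT block system:
  [ Q   A^T ] [ x     ]   [-c ]
  [ A    0  ] [ lambda ] = [ b ]

Solving the linear system:
  x*      = (0.5106, 0.6596)
  lambda* = (-0.234)
  f(x*)   = -2.1809

x* = (0.5106, 0.6596), lambda* = (-0.234)


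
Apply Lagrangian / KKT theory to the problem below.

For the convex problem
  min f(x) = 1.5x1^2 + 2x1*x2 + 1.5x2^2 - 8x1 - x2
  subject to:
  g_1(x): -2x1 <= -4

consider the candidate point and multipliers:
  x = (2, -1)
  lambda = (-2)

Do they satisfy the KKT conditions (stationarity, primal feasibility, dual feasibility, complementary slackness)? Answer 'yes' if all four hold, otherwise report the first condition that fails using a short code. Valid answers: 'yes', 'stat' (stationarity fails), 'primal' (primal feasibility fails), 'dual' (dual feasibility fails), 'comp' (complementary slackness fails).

Gradient of f: grad f(x) = Q x + c = (-4, 0)
Constraint values g_i(x) = a_i^T x - b_i:
  g_1((2, -1)) = 0
Stationarity residual: grad f(x) + sum_i lambda_i a_i = (0, 0)
  -> stationarity OK
Primal feasibility (all g_i <= 0): OK
Dual feasibility (all lambda_i >= 0): FAILS
Complementary slackness (lambda_i * g_i(x) = 0 for all i): OK

Verdict: the first failing condition is dual_feasibility -> dual.

dual


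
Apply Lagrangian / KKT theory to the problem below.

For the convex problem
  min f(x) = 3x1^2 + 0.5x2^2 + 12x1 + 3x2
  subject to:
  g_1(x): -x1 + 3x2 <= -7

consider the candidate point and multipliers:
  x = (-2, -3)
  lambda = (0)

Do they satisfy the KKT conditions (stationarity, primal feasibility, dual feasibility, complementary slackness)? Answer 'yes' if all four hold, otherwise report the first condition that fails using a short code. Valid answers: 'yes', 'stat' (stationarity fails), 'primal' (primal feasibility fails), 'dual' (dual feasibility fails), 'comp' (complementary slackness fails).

Gradient of f: grad f(x) = Q x + c = (0, 0)
Constraint values g_i(x) = a_i^T x - b_i:
  g_1((-2, -3)) = 0
Stationarity residual: grad f(x) + sum_i lambda_i a_i = (0, 0)
  -> stationarity OK
Primal feasibility (all g_i <= 0): OK
Dual feasibility (all lambda_i >= 0): OK
Complementary slackness (lambda_i * g_i(x) = 0 for all i): OK

Verdict: yes, KKT holds.

yes


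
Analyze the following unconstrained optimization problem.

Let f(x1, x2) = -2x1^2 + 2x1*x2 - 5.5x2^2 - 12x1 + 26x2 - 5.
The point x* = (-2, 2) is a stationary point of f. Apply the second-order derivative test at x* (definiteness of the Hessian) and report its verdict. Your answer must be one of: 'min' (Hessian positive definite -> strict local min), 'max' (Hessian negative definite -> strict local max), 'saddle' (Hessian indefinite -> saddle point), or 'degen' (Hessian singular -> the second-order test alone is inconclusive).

Compute the Hessian H = grad^2 f:
  H = [[-4, 2], [2, -11]]
Verify stationarity: grad f(x*) = H x* + g = (0, 0).
Eigenvalues of H: -11.5311, -3.4689.
Both eigenvalues < 0, so H is negative definite -> x* is a strict local max.

max


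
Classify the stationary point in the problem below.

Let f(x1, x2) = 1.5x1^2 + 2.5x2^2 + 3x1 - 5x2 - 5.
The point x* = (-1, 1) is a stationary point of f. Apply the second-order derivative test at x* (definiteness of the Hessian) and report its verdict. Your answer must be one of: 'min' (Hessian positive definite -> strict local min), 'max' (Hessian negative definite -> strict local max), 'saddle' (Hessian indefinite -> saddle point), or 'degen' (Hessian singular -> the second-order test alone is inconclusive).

Compute the Hessian H = grad^2 f:
  H = [[3, 0], [0, 5]]
Verify stationarity: grad f(x*) = H x* + g = (0, 0).
Eigenvalues of H: 3, 5.
Both eigenvalues > 0, so H is positive definite -> x* is a strict local min.

min
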